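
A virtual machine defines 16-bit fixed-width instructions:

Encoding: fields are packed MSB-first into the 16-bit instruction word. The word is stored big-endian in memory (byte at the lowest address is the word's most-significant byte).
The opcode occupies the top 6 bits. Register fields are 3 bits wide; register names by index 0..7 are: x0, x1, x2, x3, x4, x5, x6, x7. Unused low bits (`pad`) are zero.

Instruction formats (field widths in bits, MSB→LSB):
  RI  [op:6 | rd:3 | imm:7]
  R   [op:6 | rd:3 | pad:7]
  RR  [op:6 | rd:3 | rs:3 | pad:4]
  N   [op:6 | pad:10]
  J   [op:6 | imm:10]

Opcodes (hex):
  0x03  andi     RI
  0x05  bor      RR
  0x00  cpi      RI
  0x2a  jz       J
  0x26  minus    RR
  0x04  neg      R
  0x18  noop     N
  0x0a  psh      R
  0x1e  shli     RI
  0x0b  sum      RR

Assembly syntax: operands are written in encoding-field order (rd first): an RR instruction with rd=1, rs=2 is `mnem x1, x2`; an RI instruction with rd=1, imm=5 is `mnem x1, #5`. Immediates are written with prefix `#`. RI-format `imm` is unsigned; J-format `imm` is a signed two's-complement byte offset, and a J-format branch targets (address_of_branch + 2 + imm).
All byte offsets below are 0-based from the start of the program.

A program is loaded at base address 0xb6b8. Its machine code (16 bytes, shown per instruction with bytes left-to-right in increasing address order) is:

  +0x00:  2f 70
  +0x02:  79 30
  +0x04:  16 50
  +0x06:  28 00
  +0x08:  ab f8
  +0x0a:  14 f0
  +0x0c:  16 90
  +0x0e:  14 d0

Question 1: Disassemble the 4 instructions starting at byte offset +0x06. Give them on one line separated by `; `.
[06] 28 00 → 0x2800
  opcode bits[15:10]=0xa: psh/R
  rd@[9:7]=0x0 ⇒ x0
[08] ab f8 → 0xabf8
  opcode bits[15:10]=0x2a: jz/J
  imm@[9:0]=0x3f8 (s10→-8) ⇒ #-8
[0a] 14 f0 → 0x14f0
  opcode bits[15:10]=0x5: bor/RR
  rd@[9:7]=0x1 ⇒ x1
  rs@[6:4]=0x7 ⇒ x7
[0c] 16 90 → 0x1690
  opcode bits[15:10]=0x5: bor/RR
  rd@[9:7]=0x5 ⇒ x5
  rs@[6:4]=0x1 ⇒ x1

psh x0; jz #-8; bor x1, x7; bor x5, x1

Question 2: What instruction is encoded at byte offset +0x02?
shli x2, #48

+0x02: 79 30 ⇒ word 0x7930 (big)
  op=0x7930>>10=0x1e ⇒ shli (RI)
  rd: (w>>7)&0x7=0x2 → x2
  imm: (w>>0)&0x7f=0x30 → #48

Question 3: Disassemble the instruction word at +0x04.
bor x4, x5

+0x04: 16 50 ⇒ word 0x1650 (big)
  op=0x1650>>10=0x5 ⇒ bor (RR)
  [9:7] rd=4 = x4
  [6:4] rs=5 = x5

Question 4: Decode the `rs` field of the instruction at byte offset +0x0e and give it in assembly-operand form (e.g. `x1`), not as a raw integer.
@+0e  big-endian(14 d0) = 0x14d0
  opcode bits[15:10]=0x5: bor/RR
  [9:7] rd=1 = x1
  [6:4] rs=5 = x5

x5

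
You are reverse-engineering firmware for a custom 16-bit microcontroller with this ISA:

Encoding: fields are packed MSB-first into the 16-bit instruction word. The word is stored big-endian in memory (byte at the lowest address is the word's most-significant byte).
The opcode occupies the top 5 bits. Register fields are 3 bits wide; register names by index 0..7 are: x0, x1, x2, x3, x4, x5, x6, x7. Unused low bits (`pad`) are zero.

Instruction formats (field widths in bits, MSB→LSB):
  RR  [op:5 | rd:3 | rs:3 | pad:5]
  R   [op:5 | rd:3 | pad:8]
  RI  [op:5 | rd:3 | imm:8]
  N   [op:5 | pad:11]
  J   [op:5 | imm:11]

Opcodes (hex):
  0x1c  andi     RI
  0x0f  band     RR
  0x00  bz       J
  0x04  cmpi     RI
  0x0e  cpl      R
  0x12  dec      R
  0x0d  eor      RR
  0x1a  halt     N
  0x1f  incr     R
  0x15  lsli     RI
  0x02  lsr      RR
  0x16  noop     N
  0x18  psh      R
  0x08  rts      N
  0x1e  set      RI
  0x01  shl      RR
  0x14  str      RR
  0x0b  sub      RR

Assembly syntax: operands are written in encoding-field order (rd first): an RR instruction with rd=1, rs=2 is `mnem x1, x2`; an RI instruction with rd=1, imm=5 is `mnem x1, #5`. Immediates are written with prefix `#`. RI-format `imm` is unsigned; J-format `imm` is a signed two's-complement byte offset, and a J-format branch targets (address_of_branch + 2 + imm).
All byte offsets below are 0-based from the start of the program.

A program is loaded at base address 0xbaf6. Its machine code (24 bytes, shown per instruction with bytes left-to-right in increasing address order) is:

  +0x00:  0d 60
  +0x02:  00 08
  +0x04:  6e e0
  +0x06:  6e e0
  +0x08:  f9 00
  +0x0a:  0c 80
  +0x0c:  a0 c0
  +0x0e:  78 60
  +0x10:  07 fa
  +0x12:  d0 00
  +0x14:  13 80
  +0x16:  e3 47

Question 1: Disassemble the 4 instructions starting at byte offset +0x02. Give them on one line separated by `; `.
[02] 00 08 → 0x0008
  op=0x0008>>11=0x0 ⇒ bz (J)
  imm@[10:0]=0x8 ⇒ #8
[04] 6e e0 → 0x6ee0
  op=0x6ee0>>11=0xd ⇒ eor (RR)
  rd@[10:8]=0x6 ⇒ x6
  rs@[7:5]=0x7 ⇒ x7
[06] 6e e0 → 0x6ee0
  op=0x6ee0>>11=0xd ⇒ eor (RR)
  rd@[10:8]=0x6 ⇒ x6
  rs@[7:5]=0x7 ⇒ x7
[08] f9 00 → 0xf900
  op=0xf900>>11=0x1f ⇒ incr (R)
  rd@[10:8]=0x1 ⇒ x1

bz #8; eor x6, x7; eor x6, x7; incr x1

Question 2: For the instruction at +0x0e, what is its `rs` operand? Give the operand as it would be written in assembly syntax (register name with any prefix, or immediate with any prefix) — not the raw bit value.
x3

off 0x0e: read 78 60 as big → 0x7860
  op=0x7860>>11=0xf ⇒ band (RR)
  rd@[10:8]=0x0 ⇒ x0
  rs@[7:5]=0x3 ⇒ x3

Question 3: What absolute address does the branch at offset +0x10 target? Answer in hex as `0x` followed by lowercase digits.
[10] 07 fa → 0x07fa
  op=0x07fa>>11=0x0 ⇒ bz (J)
  [10:0] imm=2042 (s11→-6) = #-6
  target = base 0xbaf6 + off 0x10 + 2 + imm -6 = 0xbb02

0xbb02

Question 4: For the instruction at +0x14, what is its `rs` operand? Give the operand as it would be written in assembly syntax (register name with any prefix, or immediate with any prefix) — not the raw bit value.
x4

@+14  big-endian(13 80) = 0x1380
  op=0x1380>>11=0x2 ⇒ lsr (RR)
  rd@[10:8]=0x3 ⇒ x3
  rs@[7:5]=0x4 ⇒ x4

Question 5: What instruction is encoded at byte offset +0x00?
+0x00: 0d 60 ⇒ word 0x0d60 (big)
  top 5b → 0x1 → shl [RR]
  [10:8] rd=5 = x5
  [7:5] rs=3 = x3

shl x5, x3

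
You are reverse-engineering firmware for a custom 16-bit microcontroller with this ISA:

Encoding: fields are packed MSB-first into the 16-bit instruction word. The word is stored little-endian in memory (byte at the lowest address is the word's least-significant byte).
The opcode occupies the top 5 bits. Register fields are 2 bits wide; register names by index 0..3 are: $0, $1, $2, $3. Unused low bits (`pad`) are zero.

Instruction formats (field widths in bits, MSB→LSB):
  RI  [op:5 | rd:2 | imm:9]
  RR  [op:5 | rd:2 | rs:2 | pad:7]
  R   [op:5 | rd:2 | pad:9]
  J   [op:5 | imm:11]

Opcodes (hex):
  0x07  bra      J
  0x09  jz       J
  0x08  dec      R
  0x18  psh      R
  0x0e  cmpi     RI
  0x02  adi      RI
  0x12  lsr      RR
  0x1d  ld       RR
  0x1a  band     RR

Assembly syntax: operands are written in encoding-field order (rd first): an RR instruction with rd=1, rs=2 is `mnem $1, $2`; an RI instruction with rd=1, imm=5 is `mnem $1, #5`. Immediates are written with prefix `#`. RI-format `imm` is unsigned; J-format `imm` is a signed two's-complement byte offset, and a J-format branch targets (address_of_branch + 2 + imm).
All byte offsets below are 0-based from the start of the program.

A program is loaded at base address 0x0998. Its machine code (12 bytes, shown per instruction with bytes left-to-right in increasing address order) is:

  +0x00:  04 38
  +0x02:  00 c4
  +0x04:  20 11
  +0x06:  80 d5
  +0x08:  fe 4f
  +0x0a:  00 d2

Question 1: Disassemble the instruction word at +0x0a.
off 0x0a: read 00 d2 as little → 0xd200
  opcode bits[15:11]=0x1a: band/RR
  [10:9] rd=1 = $1
  [8:7] rs=0 = $0

band $1, $0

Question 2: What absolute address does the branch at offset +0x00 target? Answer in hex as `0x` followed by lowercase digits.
[00] 04 38 → 0x3804
  top 5b → 0x7 → bra [J]
  [10:0] imm=4 = #4
  target = base 0x0998 + off 0x00 + 2 + imm 4 = 0x099e

0x099e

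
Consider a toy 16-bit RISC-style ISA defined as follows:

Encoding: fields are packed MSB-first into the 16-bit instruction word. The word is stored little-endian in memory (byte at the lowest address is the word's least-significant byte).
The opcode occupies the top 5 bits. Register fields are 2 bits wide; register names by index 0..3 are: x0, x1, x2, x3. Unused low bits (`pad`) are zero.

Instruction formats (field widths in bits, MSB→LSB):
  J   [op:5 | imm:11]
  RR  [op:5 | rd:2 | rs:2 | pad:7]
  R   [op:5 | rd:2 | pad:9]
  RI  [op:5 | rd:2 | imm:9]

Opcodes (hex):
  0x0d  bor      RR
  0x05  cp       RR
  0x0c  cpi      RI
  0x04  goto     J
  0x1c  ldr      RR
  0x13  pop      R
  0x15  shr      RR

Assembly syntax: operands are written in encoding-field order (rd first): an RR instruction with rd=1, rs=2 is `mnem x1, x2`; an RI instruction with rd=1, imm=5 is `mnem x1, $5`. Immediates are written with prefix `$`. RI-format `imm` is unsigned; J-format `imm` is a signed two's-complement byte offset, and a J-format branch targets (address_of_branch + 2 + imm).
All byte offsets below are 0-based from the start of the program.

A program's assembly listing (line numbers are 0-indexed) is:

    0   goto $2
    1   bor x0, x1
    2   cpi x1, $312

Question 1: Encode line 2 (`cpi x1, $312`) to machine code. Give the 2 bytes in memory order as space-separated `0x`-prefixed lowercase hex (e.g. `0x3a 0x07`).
2. cpi fields op=0xc:5|rd=1:2|imm=312:9 → word 6338h → 38 63

0x38 0x63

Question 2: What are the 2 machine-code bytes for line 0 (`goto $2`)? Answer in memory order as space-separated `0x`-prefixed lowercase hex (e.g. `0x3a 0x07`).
0x02 0x20

L0: goto op=0x4:5|imm=2:11 ⇒ 0x2002 ⇒ little 02 20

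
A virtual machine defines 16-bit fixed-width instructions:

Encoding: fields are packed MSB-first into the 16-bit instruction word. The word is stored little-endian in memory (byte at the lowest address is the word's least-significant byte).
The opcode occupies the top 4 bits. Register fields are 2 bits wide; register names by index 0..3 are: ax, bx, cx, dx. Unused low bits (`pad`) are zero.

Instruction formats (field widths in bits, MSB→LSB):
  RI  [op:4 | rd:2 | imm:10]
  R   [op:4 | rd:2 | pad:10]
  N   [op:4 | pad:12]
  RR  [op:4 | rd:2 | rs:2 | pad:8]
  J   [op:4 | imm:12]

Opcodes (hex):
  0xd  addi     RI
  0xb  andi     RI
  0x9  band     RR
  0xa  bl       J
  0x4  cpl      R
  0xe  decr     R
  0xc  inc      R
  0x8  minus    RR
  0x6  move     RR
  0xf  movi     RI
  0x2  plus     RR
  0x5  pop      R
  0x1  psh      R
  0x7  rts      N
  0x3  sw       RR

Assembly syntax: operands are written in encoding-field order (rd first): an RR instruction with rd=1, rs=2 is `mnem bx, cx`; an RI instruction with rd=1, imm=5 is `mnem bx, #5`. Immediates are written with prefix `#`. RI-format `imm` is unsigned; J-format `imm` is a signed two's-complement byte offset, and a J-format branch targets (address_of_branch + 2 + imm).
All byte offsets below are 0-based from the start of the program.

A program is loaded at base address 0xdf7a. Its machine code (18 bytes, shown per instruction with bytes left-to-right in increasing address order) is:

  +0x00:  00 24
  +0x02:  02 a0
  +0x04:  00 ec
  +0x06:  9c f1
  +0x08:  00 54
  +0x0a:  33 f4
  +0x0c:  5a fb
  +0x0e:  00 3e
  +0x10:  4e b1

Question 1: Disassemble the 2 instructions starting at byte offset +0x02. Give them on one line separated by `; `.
bl #2; decr dx

@+02  little-endian(02 a0) = 0xa002
  opcode bits[15:12]=0xa: bl/J
  imm: (w>>0)&0xfff=0x2 → #2
@+04  little-endian(00 ec) = 0xec00
  opcode bits[15:12]=0xe: decr/R
  rd: (w>>10)&0x3=0x3 → dx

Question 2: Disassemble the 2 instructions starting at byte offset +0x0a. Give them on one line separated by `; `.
movi bx, #51; movi cx, #858

@+0a  little-endian(33 f4) = 0xf433
  top 4b → 0xf → movi [RI]
  rd: (w>>10)&0x3=0x1 → bx
  imm: (w>>0)&0x3ff=0x33 → #51
@+0c  little-endian(5a fb) = 0xfb5a
  top 4b → 0xf → movi [RI]
  rd: (w>>10)&0x3=0x2 → cx
  imm: (w>>0)&0x3ff=0x35a → #858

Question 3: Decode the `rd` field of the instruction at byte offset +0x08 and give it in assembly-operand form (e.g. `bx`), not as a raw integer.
bx

@+08  little-endian(00 54) = 0x5400
  op=0x5400>>12=0x5 ⇒ pop (R)
  rd@[11:10]=0x1 ⇒ bx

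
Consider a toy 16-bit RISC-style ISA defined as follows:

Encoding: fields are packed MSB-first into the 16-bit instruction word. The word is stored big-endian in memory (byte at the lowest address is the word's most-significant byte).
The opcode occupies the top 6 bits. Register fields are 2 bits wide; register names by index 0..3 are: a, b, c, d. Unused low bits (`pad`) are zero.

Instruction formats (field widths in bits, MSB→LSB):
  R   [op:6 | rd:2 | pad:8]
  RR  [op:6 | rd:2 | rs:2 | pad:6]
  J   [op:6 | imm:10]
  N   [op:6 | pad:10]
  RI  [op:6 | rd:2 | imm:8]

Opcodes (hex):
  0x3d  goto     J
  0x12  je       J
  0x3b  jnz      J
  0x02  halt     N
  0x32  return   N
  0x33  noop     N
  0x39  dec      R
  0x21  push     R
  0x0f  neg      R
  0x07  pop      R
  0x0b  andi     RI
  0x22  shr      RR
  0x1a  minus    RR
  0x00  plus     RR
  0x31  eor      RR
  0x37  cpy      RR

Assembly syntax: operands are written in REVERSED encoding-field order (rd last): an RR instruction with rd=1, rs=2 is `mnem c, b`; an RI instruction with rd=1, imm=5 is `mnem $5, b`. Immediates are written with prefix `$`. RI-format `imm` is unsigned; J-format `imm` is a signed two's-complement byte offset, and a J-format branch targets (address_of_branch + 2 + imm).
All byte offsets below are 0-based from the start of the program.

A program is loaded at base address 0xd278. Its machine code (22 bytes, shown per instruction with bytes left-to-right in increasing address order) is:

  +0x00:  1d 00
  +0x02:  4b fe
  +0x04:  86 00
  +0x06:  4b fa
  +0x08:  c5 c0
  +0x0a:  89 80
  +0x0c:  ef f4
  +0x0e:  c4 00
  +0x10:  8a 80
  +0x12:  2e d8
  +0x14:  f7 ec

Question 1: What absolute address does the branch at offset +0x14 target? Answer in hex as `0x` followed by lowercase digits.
+0x14: f7 ec ⇒ word 0xf7ec (big)
  opcode bits[15:10]=0x3d: goto/J
  imm: (w>>0)&0x3ff=0x3ec (s10→-20) → $-20
  target = base 0xd278 + off 0x14 + 2 + imm -20 = 0xd27a

0xd27a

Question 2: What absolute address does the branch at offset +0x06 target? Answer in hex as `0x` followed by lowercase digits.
0xd27a

[06] 4b fa → 0x4bfa
  op=0x4bfa>>10=0x12 ⇒ je (J)
  imm: (w>>0)&0x3ff=0x3fa (s10→-6) → $-6
  target = base 0xd278 + off 0x06 + 2 + imm -6 = 0xd27a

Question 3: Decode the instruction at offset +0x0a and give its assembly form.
[0a] 89 80 → 0x8980
  top 6b → 0x22 → shr [RR]
  rd@[9:8]=0x1 ⇒ b
  rs@[7:6]=0x2 ⇒ c

shr c, b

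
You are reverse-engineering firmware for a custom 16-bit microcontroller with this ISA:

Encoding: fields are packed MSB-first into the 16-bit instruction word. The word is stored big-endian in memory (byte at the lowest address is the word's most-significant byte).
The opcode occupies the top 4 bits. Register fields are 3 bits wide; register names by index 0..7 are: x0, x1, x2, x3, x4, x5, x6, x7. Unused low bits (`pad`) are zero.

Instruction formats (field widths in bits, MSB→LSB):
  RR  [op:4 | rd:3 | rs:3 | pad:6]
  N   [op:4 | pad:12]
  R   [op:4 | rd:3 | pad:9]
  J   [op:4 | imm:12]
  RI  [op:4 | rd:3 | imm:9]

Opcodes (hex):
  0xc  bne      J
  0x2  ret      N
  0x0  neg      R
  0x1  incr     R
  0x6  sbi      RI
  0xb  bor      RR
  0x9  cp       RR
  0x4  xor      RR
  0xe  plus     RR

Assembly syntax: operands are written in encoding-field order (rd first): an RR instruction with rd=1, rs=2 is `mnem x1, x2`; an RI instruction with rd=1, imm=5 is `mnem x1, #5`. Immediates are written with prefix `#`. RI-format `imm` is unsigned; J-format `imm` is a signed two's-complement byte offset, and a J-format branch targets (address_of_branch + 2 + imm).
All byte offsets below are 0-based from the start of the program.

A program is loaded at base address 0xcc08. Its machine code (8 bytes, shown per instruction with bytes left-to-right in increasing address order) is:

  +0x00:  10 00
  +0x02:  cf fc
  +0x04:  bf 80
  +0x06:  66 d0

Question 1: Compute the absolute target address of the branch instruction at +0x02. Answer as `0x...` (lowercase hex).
0xcc08

+0x02: cf fc ⇒ word 0xcffc (big)
  opcode bits[15:12]=0xc: bne/J
  imm@[11:0]=0xffc (s12→-4) ⇒ #-4
  target = base 0xcc08 + off 0x02 + 2 + imm -4 = 0xcc08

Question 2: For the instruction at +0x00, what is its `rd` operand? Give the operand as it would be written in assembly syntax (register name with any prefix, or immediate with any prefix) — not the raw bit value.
x0

+0x00: 10 00 ⇒ word 0x1000 (big)
  op=0x1000>>12=0x1 ⇒ incr (R)
  [11:9] rd=0 = x0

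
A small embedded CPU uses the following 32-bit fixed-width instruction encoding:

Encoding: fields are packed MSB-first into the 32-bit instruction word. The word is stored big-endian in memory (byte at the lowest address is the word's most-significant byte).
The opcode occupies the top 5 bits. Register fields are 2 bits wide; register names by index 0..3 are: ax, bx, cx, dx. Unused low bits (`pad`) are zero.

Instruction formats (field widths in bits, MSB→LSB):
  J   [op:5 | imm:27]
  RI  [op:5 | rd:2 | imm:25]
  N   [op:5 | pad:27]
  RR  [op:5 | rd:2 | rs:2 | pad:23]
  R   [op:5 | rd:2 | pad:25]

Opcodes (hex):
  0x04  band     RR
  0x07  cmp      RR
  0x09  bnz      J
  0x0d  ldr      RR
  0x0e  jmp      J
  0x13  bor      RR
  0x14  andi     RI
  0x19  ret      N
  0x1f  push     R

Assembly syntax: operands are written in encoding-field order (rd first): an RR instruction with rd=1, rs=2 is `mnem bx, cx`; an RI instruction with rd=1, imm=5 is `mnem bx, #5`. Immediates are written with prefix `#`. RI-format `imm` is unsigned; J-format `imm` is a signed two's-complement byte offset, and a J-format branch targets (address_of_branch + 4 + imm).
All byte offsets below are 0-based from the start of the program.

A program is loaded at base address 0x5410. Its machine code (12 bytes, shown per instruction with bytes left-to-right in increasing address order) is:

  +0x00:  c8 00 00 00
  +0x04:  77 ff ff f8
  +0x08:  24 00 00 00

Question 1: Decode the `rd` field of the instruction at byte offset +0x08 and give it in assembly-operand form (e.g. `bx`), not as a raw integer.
+0x08: 24 00 00 00 ⇒ word 0x24000000 (big)
  top 5b → 0x4 → band [RR]
  [26:25] rd=2 = cx
  [24:23] rs=0 = ax

cx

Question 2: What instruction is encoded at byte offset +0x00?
ret

+0x00: c8 00 00 00 ⇒ word 0xc8000000 (big)
  opcode bits[31:27]=0x19: ret/N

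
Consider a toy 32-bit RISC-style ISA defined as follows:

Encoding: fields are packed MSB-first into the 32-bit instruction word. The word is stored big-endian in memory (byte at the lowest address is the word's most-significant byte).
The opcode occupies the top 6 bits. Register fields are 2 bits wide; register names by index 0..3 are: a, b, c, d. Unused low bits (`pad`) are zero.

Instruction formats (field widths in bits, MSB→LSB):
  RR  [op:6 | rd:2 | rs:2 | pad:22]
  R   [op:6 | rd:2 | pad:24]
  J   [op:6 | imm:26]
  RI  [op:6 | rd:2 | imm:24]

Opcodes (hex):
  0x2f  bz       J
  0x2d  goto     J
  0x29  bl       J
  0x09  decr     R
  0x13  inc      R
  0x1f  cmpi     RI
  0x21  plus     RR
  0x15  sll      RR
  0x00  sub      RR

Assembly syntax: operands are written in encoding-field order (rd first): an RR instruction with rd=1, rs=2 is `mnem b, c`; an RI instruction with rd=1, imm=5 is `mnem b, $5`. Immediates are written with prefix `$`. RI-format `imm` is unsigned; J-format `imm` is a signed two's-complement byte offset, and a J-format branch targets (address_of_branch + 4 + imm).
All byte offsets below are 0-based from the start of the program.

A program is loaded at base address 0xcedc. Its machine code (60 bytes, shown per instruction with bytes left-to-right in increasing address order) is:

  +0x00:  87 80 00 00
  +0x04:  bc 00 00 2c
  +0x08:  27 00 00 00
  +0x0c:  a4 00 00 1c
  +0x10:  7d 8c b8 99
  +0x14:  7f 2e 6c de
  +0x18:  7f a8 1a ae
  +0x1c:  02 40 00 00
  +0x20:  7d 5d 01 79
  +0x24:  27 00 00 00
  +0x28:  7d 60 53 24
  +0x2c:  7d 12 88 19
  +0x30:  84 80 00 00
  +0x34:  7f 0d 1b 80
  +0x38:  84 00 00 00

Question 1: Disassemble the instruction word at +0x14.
@+14  big-endian(7f 2e 6c de) = 0x7f2e6cde
  opcode bits[31:26]=0x1f: cmpi/RI
  [25:24] rd=3 = d
  [23:0] imm=3042526 = $3042526

cmpi d, $3042526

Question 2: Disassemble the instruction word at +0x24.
off 0x24: read 27 00 00 00 as big → 0x27000000
  opcode bits[31:26]=0x9: decr/R
  rd@[25:24]=0x3 ⇒ d

decr d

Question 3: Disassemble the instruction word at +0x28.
off 0x28: read 7d 60 53 24 as big → 0x7d605324
  op=0x7d605324>>26=0x1f ⇒ cmpi (RI)
  rd@[25:24]=0x1 ⇒ b
  imm@[23:0]=0x605324 ⇒ $6312740

cmpi b, $6312740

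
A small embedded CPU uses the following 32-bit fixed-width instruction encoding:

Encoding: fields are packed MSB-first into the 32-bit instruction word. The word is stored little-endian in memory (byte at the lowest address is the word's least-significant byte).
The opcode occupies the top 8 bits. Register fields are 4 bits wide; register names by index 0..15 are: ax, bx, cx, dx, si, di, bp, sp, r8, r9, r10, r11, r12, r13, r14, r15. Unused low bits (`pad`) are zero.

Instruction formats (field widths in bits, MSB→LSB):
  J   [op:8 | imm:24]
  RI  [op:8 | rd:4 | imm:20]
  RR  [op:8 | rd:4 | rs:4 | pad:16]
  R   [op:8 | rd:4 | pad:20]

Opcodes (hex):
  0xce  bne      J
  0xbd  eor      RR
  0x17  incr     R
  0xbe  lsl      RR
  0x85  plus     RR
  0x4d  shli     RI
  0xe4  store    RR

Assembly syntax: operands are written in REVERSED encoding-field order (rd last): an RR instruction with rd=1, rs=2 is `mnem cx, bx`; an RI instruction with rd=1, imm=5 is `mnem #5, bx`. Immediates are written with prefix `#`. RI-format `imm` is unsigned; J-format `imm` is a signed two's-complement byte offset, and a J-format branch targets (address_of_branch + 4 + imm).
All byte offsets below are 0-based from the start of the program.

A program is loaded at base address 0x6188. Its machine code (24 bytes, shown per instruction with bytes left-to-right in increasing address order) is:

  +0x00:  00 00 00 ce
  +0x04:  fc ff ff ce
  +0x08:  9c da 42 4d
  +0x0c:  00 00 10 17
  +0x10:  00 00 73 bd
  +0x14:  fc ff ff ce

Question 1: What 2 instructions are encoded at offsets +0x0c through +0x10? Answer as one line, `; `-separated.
[0c] 00 00 10 17 → 0x17100000
  opcode bits[31:24]=0x17: incr/R
  rd@[23:20]=0x1 ⇒ bx
[10] 00 00 73 bd → 0xbd730000
  opcode bits[31:24]=0xbd: eor/RR
  rd@[23:20]=0x7 ⇒ sp
  rs@[19:16]=0x3 ⇒ dx

incr bx; eor dx, sp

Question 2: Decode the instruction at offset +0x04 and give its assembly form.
@+04  little-endian(fc ff ff ce) = 0xcefffffc
  op=0xcefffffc>>24=0xce ⇒ bne (J)
  [23:0] imm=16777212 (s24→-4) = #-4

bne #-4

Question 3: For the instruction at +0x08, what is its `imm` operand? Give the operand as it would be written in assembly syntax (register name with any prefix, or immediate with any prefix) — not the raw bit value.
#187036

@+08  little-endian(9c da 42 4d) = 0x4d42da9c
  top 8b → 0x4d → shli [RI]
  [23:20] rd=4 = si
  [19:0] imm=187036 = #187036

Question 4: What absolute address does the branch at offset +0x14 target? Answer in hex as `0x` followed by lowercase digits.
0x619c

[14] fc ff ff ce → 0xcefffffc
  top 8b → 0xce → bne [J]
  imm@[23:0]=0xfffffc (s24→-4) ⇒ #-4
  target = base 0x6188 + off 0x14 + 4 + imm -4 = 0x619c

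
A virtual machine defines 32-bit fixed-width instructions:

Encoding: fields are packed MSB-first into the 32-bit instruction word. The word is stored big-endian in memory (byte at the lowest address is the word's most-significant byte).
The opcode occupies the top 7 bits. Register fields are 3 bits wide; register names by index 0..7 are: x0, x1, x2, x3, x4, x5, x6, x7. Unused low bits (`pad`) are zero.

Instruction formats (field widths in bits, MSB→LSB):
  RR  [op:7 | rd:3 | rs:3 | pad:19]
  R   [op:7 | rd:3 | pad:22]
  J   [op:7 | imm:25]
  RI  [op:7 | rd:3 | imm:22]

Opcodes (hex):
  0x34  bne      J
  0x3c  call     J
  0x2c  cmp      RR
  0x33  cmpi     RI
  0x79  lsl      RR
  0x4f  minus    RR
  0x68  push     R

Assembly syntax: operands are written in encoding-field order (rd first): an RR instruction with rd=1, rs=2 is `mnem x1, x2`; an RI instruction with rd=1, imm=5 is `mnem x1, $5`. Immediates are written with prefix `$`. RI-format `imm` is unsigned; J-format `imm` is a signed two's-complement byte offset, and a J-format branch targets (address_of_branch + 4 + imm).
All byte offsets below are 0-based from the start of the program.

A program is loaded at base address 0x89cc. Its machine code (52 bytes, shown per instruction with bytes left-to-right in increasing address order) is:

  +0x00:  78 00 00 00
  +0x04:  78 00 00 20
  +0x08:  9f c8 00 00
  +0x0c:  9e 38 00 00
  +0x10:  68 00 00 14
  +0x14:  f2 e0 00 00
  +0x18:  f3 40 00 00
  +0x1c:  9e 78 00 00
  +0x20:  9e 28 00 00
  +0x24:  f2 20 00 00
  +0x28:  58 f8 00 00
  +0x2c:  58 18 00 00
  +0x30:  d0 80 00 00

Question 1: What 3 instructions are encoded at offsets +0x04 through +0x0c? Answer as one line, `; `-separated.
@+04  big-endian(78 00 00 20) = 0x78000020
  op=0x78000020>>25=0x3c ⇒ call (J)
  imm: (w>>0)&0x1ffffff=0x20 → $32
@+08  big-endian(9f c8 00 00) = 0x9fc80000
  op=0x9fc80000>>25=0x4f ⇒ minus (RR)
  rd: (w>>22)&0x7=0x7 → x7
  rs: (w>>19)&0x7=0x1 → x1
@+0c  big-endian(9e 38 00 00) = 0x9e380000
  op=0x9e380000>>25=0x4f ⇒ minus (RR)
  rd: (w>>22)&0x7=0x0 → x0
  rs: (w>>19)&0x7=0x7 → x7

call $32; minus x7, x1; minus x0, x7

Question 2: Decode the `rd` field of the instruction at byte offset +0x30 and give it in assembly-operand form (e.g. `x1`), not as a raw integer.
x2

off 0x30: read d0 80 00 00 as big → 0xd0800000
  opcode bits[31:25]=0x68: push/R
  rd@[24:22]=0x2 ⇒ x2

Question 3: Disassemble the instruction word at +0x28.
cmp x3, x7

off 0x28: read 58 f8 00 00 as big → 0x58f80000
  op=0x58f80000>>25=0x2c ⇒ cmp (RR)
  rd@[24:22]=0x3 ⇒ x3
  rs@[21:19]=0x7 ⇒ x7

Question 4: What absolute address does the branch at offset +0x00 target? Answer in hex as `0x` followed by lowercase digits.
0x89d0

off 0x00: read 78 00 00 00 as big → 0x78000000
  op=0x78000000>>25=0x3c ⇒ call (J)
  [24:0] imm=0 = $0
  target = base 0x89cc + off 0x00 + 4 + imm 0 = 0x89d0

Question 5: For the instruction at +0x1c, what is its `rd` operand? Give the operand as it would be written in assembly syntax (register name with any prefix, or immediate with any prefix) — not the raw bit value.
x1

off 0x1c: read 9e 78 00 00 as big → 0x9e780000
  op=0x9e780000>>25=0x4f ⇒ minus (RR)
  rd@[24:22]=0x1 ⇒ x1
  rs@[21:19]=0x7 ⇒ x7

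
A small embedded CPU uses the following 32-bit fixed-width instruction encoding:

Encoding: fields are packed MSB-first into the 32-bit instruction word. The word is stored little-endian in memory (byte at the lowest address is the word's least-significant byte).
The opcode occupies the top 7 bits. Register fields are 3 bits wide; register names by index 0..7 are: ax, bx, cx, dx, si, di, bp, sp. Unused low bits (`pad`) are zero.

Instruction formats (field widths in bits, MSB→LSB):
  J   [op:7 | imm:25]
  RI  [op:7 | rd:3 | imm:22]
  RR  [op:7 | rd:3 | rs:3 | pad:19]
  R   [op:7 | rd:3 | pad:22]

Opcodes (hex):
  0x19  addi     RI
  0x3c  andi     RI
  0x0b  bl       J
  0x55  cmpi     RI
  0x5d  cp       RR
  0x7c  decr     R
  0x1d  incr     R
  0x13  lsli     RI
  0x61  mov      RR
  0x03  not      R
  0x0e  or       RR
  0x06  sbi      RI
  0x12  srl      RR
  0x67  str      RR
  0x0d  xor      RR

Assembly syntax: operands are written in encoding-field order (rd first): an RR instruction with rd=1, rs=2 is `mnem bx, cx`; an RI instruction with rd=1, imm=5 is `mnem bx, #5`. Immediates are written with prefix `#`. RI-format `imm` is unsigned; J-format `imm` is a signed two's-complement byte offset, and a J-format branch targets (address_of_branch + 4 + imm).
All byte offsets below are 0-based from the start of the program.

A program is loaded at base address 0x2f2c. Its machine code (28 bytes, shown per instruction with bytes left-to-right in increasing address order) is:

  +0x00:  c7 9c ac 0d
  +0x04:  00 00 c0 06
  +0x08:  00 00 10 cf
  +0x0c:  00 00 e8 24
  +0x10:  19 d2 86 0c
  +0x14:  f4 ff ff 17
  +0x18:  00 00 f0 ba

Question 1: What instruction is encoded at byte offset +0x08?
+0x08: 00 00 10 cf ⇒ word 0xcf100000 (little)
  op=0xcf100000>>25=0x67 ⇒ str (RR)
  [24:22] rd=4 = si
  [21:19] rs=2 = cx

str si, cx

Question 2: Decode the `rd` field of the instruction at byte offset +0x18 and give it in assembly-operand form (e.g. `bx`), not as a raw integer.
+0x18: 00 00 f0 ba ⇒ word 0xbaf00000 (little)
  top 7b → 0x5d → cp [RR]
  rd: (w>>22)&0x7=0x3 → dx
  rs: (w>>19)&0x7=0x6 → bp

dx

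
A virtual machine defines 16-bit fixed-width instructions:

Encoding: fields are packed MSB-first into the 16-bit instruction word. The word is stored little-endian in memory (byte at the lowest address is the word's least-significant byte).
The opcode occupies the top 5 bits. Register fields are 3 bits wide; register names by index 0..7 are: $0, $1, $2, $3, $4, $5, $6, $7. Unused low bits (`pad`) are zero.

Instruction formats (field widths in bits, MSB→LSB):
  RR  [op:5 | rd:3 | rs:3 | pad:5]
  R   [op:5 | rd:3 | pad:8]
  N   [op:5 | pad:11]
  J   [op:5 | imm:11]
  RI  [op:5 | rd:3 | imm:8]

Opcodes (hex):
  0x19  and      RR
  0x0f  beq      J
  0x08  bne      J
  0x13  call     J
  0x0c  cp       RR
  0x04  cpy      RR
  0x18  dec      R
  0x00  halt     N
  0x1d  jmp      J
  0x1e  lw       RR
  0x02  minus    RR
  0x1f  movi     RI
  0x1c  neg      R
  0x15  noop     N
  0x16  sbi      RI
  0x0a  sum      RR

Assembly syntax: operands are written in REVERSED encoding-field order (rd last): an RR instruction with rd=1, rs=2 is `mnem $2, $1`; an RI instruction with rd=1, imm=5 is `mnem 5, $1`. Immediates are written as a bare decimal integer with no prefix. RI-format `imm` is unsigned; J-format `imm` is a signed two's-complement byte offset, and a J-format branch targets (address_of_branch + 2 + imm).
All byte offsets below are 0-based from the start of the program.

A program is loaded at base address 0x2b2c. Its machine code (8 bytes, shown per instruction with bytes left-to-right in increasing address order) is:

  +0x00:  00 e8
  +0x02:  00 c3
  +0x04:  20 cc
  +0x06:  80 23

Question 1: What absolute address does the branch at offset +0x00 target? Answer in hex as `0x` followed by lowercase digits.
0x2b2e

+0x00: 00 e8 ⇒ word 0xe800 (little)
  op=0xe800>>11=0x1d ⇒ jmp (J)
  [10:0] imm=0 = 0
  target = base 0x2b2c + off 0x00 + 2 + imm 0 = 0x2b2e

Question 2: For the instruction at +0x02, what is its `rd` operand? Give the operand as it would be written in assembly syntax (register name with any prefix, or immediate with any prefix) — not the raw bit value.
$3

[02] 00 c3 → 0xc300
  top 5b → 0x18 → dec [R]
  [10:8] rd=3 = $3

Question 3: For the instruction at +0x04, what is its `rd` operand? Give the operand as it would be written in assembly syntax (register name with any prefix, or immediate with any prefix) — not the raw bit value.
$4

[04] 20 cc → 0xcc20
  opcode bits[15:11]=0x19: and/RR
  [10:8] rd=4 = $4
  [7:5] rs=1 = $1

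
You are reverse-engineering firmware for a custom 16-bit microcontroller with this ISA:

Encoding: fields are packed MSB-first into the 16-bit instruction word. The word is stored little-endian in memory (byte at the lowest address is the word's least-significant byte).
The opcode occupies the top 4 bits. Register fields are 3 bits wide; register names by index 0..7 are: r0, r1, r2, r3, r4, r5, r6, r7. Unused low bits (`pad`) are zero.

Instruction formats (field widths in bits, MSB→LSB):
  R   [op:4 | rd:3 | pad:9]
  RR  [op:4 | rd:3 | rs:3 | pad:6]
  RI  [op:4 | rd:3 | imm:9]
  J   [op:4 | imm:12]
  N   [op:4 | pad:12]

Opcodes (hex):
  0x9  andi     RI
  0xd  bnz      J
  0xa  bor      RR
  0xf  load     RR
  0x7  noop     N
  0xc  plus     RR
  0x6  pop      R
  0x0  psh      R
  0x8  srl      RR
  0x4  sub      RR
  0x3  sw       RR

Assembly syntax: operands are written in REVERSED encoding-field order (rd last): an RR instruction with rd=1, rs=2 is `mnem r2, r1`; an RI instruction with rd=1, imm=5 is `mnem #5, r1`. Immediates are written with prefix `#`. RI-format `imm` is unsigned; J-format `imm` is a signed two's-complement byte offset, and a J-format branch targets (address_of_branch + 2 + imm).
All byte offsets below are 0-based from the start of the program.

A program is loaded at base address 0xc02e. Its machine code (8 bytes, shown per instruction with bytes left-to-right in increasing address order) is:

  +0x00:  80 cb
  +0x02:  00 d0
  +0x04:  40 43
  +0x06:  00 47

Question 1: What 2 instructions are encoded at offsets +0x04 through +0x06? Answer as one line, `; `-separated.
sub r5, r1; sub r4, r3

[04] 40 43 → 0x4340
  op=0x4340>>12=0x4 ⇒ sub (RR)
  rd: (w>>9)&0x7=0x1 → r1
  rs: (w>>6)&0x7=0x5 → r5
[06] 00 47 → 0x4700
  op=0x4700>>12=0x4 ⇒ sub (RR)
  rd: (w>>9)&0x7=0x3 → r3
  rs: (w>>6)&0x7=0x4 → r4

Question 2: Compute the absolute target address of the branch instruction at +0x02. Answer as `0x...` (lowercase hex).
0xc032

@+02  little-endian(00 d0) = 0xd000
  op=0xd000>>12=0xd ⇒ bnz (J)
  [11:0] imm=0 = #0
  target = base 0xc02e + off 0x02 + 2 + imm 0 = 0xc032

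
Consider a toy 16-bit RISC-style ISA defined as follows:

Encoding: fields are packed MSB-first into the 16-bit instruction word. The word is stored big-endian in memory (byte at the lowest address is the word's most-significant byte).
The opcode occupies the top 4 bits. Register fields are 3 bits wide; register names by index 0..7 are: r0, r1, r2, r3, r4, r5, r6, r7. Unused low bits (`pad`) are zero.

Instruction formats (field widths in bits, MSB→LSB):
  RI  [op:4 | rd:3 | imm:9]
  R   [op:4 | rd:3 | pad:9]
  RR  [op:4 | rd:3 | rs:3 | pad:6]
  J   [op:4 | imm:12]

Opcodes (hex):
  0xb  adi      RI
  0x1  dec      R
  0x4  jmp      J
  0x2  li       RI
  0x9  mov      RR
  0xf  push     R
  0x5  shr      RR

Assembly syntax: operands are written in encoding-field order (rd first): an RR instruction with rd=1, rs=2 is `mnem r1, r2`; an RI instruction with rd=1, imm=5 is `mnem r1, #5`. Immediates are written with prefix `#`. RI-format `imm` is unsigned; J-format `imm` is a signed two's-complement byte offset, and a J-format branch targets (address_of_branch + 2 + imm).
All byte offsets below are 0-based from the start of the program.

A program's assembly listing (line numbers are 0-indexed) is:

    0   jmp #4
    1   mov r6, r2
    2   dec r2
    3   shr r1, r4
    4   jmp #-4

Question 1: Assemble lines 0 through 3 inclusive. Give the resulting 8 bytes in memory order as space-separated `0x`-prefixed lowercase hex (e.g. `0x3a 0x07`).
0x40 0x04 0x9c 0x80 0x14 0x00 0x53 0x00

L0: jmp op=0x4:4|imm=4:12 ⇒ 0x4004 ⇒ big 40 04
L1: mov op=0x9:4|rd=6:3|rs=2:3|pad=0:6 ⇒ 0x9c80 ⇒ big 9c 80
L2: dec op=0x1:4|rd=2:3|pad=0:9 ⇒ 0x1400 ⇒ big 14 00
L3: shr op=0x5:4|rd=1:3|rs=4:3|pad=0:6 ⇒ 0x5300 ⇒ big 53 00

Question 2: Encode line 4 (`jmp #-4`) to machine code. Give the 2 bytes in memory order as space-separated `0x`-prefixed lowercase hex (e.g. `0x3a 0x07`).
line 4 (jmp): pack op=0x4:4|imm=-4:12 = 0x4ffc; big→ 4f fc

0x4f 0xfc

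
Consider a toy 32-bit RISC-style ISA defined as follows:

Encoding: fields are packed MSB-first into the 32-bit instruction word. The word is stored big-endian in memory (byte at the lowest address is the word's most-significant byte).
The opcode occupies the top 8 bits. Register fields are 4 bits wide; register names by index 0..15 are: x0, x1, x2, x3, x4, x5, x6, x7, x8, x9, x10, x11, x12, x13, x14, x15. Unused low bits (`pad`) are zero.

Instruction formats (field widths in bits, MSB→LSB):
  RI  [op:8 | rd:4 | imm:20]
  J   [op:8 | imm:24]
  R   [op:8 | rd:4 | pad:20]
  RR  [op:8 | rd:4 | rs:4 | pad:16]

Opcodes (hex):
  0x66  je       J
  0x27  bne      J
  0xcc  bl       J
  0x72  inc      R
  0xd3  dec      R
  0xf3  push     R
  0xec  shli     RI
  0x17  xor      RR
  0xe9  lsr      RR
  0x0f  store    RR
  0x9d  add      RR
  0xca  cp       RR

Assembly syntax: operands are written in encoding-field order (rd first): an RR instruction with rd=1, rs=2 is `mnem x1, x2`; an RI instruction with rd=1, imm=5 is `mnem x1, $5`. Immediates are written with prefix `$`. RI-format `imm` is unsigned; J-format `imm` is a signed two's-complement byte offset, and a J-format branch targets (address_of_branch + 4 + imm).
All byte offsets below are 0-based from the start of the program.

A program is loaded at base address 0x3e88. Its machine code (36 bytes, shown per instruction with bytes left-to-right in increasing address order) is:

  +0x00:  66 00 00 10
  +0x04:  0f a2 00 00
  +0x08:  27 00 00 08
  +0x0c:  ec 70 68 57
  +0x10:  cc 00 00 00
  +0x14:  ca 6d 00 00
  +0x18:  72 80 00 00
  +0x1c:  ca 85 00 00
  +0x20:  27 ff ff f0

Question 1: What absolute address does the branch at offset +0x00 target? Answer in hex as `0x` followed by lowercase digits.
@+00  big-endian(66 00 00 10) = 0x66000010
  top 8b → 0x66 → je [J]
  [23:0] imm=16 = $16
  target = base 0x3e88 + off 0x00 + 4 + imm 16 = 0x3e9c

0x3e9c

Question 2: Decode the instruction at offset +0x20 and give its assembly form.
bne $-16

+0x20: 27 ff ff f0 ⇒ word 0x27fffff0 (big)
  top 8b → 0x27 → bne [J]
  imm@[23:0]=0xfffff0 (s24→-16) ⇒ $-16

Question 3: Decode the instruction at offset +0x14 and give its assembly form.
[14] ca 6d 00 00 → 0xca6d0000
  top 8b → 0xca → cp [RR]
  rd: (w>>20)&0xf=0x6 → x6
  rs: (w>>16)&0xf=0xd → x13

cp x6, x13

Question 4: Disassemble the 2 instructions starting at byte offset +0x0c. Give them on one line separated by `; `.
shli x7, $26711; bl $0

@+0c  big-endian(ec 70 68 57) = 0xec706857
  opcode bits[31:24]=0xec: shli/RI
  rd: (w>>20)&0xf=0x7 → x7
  imm: (w>>0)&0xfffff=0x6857 → $26711
@+10  big-endian(cc 00 00 00) = 0xcc000000
  opcode bits[31:24]=0xcc: bl/J
  imm: (w>>0)&0xffffff=0x0 → $0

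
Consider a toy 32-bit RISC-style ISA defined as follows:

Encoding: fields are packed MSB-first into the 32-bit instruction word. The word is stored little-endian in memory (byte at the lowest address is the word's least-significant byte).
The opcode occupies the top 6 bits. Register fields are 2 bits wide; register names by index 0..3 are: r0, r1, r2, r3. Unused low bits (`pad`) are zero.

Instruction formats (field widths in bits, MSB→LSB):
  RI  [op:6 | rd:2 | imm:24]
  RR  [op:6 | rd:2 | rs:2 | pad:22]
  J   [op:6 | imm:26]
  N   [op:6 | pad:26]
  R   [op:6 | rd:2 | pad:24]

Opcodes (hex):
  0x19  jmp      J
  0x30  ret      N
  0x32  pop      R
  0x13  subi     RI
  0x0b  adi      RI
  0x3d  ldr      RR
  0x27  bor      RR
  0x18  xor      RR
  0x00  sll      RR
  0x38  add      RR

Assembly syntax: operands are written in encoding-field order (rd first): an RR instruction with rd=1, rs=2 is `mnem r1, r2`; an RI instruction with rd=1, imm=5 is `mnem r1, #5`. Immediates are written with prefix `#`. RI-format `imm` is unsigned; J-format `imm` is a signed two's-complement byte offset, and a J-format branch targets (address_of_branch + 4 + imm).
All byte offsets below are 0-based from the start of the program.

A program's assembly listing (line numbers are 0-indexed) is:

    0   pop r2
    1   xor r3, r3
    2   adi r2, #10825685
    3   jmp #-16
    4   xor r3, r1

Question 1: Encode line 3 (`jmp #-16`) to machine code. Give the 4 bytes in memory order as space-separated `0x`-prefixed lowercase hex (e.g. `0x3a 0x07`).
0xf0 0xff 0xff 0x67

L3: jmp op=0x19:6|imm=-16:26 ⇒ 0x67fffff0 ⇒ little f0 ff ff 67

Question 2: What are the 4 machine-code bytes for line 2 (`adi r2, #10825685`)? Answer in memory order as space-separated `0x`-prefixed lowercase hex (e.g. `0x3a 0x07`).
line 2 (adi): pack op=0xb:6|rd=2:2|imm=10825685:24 = 0x2ea52fd5; little→ d5 2f a5 2e

0xd5 0x2f 0xa5 0x2e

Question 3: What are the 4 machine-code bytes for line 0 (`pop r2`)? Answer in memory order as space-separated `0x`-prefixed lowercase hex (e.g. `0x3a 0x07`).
line 0 (pop): pack op=0x32:6|rd=2:2|pad=0:24 = 0xca000000; little→ 00 00 00 ca

0x00 0x00 0x00 0xca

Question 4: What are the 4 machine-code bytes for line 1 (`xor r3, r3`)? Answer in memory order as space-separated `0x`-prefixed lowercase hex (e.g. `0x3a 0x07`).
L1: xor op=0x18:6|rd=3:2|rs=3:2|pad=0:22 ⇒ 0x63c00000 ⇒ little 00 00 c0 63

0x00 0x00 0xc0 0x63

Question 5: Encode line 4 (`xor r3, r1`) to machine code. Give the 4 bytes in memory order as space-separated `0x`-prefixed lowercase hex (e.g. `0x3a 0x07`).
0x00 0x00 0x40 0x63

line 4 (xor): pack op=0x18:6|rd=3:2|rs=1:2|pad=0:22 = 0x63400000; little→ 00 00 40 63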